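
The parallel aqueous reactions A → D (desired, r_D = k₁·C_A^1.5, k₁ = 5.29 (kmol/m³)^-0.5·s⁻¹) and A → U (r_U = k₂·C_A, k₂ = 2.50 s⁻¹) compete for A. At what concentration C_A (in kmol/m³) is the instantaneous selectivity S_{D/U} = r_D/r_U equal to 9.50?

S_{D/U} = (k₁/k₂)·C_A^0.5 ⇒ C_A = (S·k₂/k₁)^(2).
= (9.50×2.50/5.29)^(2) = (4.490)^(2) = 20.2 kmol/m³.

20.2 kmol/m³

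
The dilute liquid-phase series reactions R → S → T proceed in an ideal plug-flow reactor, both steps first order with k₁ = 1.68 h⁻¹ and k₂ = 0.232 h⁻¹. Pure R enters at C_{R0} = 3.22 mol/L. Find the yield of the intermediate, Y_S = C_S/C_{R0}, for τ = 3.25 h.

0.541

The intermediate concentration in a first-order A→B→C sequence is C_S = k₁C_{R0}(e^(−k₁τ) − e^(−k₂τ))/(k₂−k₁).
e^(−k₁τ) = e^(−1.68×3.25) = e^(−5.460) = 0.004254; e^(−k₂τ) = e^(−0.7540) = 0.4705.
C_S = 1.68×3.22/(0.232−1.68) × (0.004254−0.4705) = (-3.736)×(-0.4662) = 1.742 mol/L.
Y_S = C_S/C_{R0} = 1.742/3.22 = 0.541.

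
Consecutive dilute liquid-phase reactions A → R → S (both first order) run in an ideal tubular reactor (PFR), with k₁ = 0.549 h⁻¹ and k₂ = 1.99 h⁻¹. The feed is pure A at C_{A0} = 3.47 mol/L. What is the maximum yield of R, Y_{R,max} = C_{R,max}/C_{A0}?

Evaluating C_R at τ_opt = ln(k₂/k₁)/(k₂−k₁) gives C_{R,max}/C_{A0} = (k₁/k₂)^[k₂/(k₂−k₁)].
= (0.549/1.99)^(1.99/(1.99−0.549)) = (0.2759)^(1.381) = 0.1689.

0.169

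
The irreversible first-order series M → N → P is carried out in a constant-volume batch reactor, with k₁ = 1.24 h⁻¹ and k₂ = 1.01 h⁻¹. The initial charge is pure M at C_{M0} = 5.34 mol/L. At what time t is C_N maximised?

0.892 h

The intermediate peaks when r₁ = r₂, i.e. k₁e^(−k₁t) = k₂e^(−k₂t), giving t_opt = ln(k₂/k₁)/(k₂−k₁).
= ln(1.01/1.24)/(1.01−1.24) = ln(0.8145)/-0.2300 = -0.2052/-0.2300 = 0.892 h.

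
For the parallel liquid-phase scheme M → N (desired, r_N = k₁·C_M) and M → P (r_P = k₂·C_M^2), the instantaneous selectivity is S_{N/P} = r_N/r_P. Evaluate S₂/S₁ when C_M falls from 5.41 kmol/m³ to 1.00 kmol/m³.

5.41

S_{N/P} = (k₁/k₂)·C_M⁻¹, so S₂/S₁ = (C_{M,2}/C_{M,1})⁻¹.
= 5.41/1.00 = 5.41.
Selectivity toward N rises as C_M falls — low-concentration operation is favoured.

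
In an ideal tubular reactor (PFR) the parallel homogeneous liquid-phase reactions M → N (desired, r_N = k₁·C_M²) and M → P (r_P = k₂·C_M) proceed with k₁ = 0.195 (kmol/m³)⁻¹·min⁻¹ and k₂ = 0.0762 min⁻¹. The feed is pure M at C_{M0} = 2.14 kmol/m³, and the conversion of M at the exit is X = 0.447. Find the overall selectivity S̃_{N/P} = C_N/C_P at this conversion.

C_M = C_{M0}(1−X) = 1.183 kmol/m³.
Along a PFR/batch, dC_P/dC_M = −r_P/(r_N+r_P) = −k₂/(k₂+k₁·C_M).
Integrating from C_{M0} to C_M: C_P = (0.0762/0.195)·ln[(0.0762+0.195·2.14)/(0.0762+0.195·1.18)] = 0.3908·ln(0.4935/0.3070) = 0.1855 kmol/m³.
Then C_N = (C_{M0}−C_M) − C_P = 0.9566 − 0.1855 = 0.7710 kmol/m³.
S̃_{N/P} = C_N/C_P = 0.7710/0.1855 = 4.16.

4.16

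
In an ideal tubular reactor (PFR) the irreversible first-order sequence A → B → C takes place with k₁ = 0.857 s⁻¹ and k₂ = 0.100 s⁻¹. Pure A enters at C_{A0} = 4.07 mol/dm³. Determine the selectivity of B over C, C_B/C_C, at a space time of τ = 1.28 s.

12.9

The intermediate concentration in a first-order A→B→C sequence is C_B = k₁C_{A0}(e^(−k₁τ) − e^(−k₂τ))/(k₂−k₁).
e^(−k₁τ) = e^(−0.857×1.28) = e^(−1.097) = 0.3339; e^(−k₂τ) = e^(−0.1280) = 0.8799.
C_B = 0.857×4.07/(0.100−0.857) × (0.3339−0.8799) = (-4.608)×(-0.5460) = 2.516 mol/dm³.
C_A = C_{A0}e^(−k₁τ) = 1.359 mol/dm³, so C_C = C_{A0}−C_A−C_B = 0.1955 mol/dm³; C_B/C_C = 12.9.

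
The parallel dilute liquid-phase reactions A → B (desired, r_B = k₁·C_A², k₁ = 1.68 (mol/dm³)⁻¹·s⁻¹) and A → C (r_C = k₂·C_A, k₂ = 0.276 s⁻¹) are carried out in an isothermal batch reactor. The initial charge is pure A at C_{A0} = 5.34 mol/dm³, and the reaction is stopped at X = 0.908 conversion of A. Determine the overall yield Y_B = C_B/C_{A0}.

0.843

C_A = C_{A0}(1−X) = 0.4913 mol/dm³.
Along a PFR/batch, dC_C/dC_A = −r_C/(r_B+r_C) = −k₂/(k₂+k₁·C_A).
Integrating from C_{A0} to C_A: C_C = (0.276/1.68)·ln[(0.276+1.68·5.34)/(0.276+1.68·0.491)] = 0.1643·ln(9.247/1.101) = 0.3496 mol/dm³.
Then C_B = (C_{A0}−C_A) − C_C = 4.849 − 0.3496 = 4.499 mol/dm³.
Y_B = C_B/C_{A0} = 4.499/5.34 = 0.843.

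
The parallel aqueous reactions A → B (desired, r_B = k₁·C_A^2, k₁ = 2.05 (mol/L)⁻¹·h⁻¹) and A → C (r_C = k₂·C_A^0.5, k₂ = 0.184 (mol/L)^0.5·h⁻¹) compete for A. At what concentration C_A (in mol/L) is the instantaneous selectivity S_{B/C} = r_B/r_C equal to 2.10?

0.329 mol/L

S_{B/C} = (k₁/k₂)·C_A^1.5 ⇒ C_A = (S·k₂/k₁)^(1/1.5).
= (2.10×0.184/2.05)^(0.6667) = (0.1885)^(0.6667) = 0.329 mol/L.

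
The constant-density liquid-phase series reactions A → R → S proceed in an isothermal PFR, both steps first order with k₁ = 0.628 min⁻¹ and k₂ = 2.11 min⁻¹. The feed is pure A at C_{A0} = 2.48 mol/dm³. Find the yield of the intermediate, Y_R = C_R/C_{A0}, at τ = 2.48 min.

0.0870

For first-order series with pure A initially, C_R(τ) = k₁C_{A0}/(k₂−k₁)·(e^(−k₁τ) − e^(−k₂τ)).
e^(−k₁τ) = e^(−0.628×2.48) = e^(−1.557) = 0.2107; e^(−k₂τ) = e^(−5.233) = 0.005339.
C_R = 0.628×2.48/(2.11−0.628) × (0.2107−0.005339) = 1.051×0.2053 = 0.2158 mol/dm³.
Y_R = C_R/C_{A0} = 0.2158/2.48 = 0.0870.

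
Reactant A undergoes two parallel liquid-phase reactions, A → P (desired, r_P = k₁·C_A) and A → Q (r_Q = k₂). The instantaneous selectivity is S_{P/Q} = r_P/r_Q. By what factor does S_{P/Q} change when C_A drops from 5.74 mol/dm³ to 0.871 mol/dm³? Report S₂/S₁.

0.152

S_{P/Q} = (k₁/k₂)·C_A, so S₂/S₁ = (C_{A,2}/C_{A,1}).
= 0.871/5.74 = 0.152.
Selectivity toward P falls as C_A falls — high-concentration operation is favoured.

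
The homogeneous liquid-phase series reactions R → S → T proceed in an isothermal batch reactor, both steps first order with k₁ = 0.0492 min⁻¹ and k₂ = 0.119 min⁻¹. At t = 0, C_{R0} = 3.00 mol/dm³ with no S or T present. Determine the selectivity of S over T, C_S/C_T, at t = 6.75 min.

For first-order series with pure R initially, C_S(t) = k₁C_{R0}/(k₂−k₁)·(e^(−k₁t) − e^(−k₂t)).
e^(−k₁t) = e^(−0.0492×6.75) = e^(−0.3321) = 0.7174; e^(−k₂t) = e^(−0.8033) = 0.4479.
C_S = 0.0492×3.00/(0.119−0.0492) × (0.7174−0.4479) = 2.115×0.2695 = 0.5700 mol/dm³.
C_R = C_{R0}e^(−k₁t) = 2.152 mol/dm³, so C_T = C_{R0}−C_R−C_S = 0.2778 mol/dm³; C_S/C_T = 2.05.

2.05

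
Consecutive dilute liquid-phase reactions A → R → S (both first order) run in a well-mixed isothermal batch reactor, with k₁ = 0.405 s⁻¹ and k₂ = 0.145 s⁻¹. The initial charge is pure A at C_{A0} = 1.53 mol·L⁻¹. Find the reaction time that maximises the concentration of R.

3.95 s

For first-order series the maximum of C_R occurs at t_opt = ln(k₂/k₁)/(k₂−k₁).
= ln(0.145/0.405)/(0.145−0.405) = ln(0.3580)/-0.2600 = -1.027/-0.2600 = 3.95 s.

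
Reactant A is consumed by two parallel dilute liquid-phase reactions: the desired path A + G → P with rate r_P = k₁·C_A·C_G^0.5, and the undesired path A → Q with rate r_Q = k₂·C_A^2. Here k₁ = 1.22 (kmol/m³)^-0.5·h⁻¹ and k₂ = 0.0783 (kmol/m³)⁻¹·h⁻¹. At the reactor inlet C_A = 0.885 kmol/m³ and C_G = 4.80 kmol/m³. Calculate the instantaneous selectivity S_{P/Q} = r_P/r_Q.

38.6

S_{P/Q} = r_P/r_Q = (k₁·C_A·C_G^0.5)/(k₂·C_A^2) = (k₁/k₂)·C_A⁻¹·C_G^0.5.
= (1.22×0.8850×4.800^0.5) / (0.0783×0.8850^2) = 2.366/0.06133 = 38.6.
The undesired path is higher order in A, so low C_A (CSTR or dilute feed) favours P.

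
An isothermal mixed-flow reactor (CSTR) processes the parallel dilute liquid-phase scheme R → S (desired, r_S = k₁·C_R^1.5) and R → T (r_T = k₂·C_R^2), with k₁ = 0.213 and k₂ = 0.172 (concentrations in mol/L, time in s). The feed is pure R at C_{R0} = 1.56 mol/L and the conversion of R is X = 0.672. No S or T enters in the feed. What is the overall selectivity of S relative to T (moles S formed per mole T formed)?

1.73

Exit C_R = C_{R0}(1−X) = 1.56×0.328 = 0.5117 mol/L.
In a CSTR the entire volume is at exit conditions, so r_S = 0.213×0.5117^1.5 = 0.07796 and r_T = 0.172×0.5117^2 = 0.04503.
Overall selectivity = C_S/C_T = r_Sτ/(r_Tτ) = r_S/r_T = 1.73.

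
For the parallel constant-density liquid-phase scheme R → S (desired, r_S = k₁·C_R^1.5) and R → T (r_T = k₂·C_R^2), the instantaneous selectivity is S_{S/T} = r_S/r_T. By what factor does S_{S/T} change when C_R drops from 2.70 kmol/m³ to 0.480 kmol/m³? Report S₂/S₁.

2.37

S_{S/T} = (k₁/k₂)·C_R^-0.5, so S₂/S₁ = (C_{R,2}/C_{R,1})^-0.5.
= (0.480/2.70)^(-0.5) = (0.1778)^(-0.5) = 2.37.
Selectivity toward S rises as C_R falls — low-concentration operation is favoured.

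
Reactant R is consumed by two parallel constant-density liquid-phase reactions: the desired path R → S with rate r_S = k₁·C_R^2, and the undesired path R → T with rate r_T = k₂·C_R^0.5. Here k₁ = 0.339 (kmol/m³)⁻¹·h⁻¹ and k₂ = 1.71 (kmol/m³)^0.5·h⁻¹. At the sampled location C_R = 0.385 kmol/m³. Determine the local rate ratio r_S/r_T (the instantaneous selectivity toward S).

0.0474

S_{S/T} = r_S/r_T = (k₁·C_R^2)/(k₂·C_R^0.5) = (k₁/k₂)·C_R^1.5.
= (0.339×0.3850^2) / (1.71×0.3850^0.5) = 0.05025/1.061 = 0.0474.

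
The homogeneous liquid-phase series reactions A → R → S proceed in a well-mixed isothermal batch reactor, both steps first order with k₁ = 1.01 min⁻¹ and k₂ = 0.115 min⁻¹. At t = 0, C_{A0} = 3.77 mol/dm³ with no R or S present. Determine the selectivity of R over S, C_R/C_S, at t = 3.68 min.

2.70

The intermediate concentration in a first-order A→B→C sequence is C_R = k₁C_{A0}(e^(−k₁t) − e^(−k₂t))/(k₂−k₁).
e^(−k₁t) = e^(−1.01×3.68) = e^(−3.717) = 0.02431; e^(−k₂t) = e^(−0.4232) = 0.6549.
C_R = 1.01×3.77/(0.115−1.01) × (0.02431−0.6549) = (-4.254)×(-0.6306) = 2.683 mol/dm³.
C_A = C_{A0}e^(−k₁t) = 0.09165 mol/dm³, so C_S = C_{A0}−C_A−C_R = 0.9954 mol/dm³; C_R/C_S = 2.70.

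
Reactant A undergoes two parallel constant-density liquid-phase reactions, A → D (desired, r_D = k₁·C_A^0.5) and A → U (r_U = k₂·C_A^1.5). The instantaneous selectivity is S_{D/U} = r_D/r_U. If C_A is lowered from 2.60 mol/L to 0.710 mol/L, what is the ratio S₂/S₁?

3.66

S_{D/U} = (k₁/k₂)·C_A⁻¹, so S₂/S₁ = (C_{A,2}/C_{A,1})⁻¹.
= 2.60/0.710 = 3.66.
Selectivity toward D rises as C_A falls — low-concentration operation is favoured.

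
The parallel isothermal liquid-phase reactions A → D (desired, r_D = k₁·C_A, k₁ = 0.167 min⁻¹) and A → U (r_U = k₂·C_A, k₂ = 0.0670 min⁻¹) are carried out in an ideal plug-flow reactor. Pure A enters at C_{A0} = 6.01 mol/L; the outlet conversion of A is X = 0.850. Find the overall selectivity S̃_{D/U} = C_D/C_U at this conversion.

C_A = C_{A0}(1−X) = 0.9015 mol/L.
Both paths are first order in A, so the instantaneous fraction to D is constant: dC_D/d(−C_A) = k₁/(k₁+k₂) = 0.7137.
C_D = 0.7137·(C_{A0}−C_A) = 0.7137×5.108 = 3.65 mol/L.
C_U = (C_{A0}−C_A)−C_D = 1.463 mol/L; S̃_{D/U} = 3.646/1.463 = 2.49.

2.49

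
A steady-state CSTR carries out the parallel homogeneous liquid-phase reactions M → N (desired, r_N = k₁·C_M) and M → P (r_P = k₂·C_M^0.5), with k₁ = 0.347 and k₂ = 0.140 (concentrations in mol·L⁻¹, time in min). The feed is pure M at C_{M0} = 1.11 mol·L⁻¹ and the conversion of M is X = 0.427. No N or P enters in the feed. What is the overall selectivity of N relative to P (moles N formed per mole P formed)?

1.98

Exit C_M = C_{M0}(1−X) = 1.11×0.573 = 0.6360 mol·L⁻¹.
In a CSTR the entire volume is at exit conditions, so r_N = 0.347×0.6360 = 0.2207 and r_P = 0.140×0.6360^0.5 = 0.1117.
Overall selectivity = C_N/C_P = r_Nτ/(r_Pτ) = r_N/r_P = 1.98.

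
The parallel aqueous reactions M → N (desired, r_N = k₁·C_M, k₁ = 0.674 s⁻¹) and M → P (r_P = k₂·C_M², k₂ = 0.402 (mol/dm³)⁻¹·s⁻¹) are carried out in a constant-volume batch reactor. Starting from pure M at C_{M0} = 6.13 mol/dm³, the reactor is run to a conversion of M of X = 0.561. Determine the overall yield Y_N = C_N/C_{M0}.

C_M = C_{M0}(1−X) = 2.691 mol/dm³.
Along a PFR/batch, dC_N/dC_M = −r_N/(r_N+r_P) = −k₁/(k₁+k₂·C_M).
Integrating from C_{M0} to C_M: C_N = (0.674/0.402)·ln[(0.674+0.402·6.13)/(0.674+0.402·2.69)] = 1.677·ln(3.138/1.756) = 0.9737 mol/dm³.
Y_N = C_N/C_{M0} = 0.9737/6.13 = 0.159.

0.159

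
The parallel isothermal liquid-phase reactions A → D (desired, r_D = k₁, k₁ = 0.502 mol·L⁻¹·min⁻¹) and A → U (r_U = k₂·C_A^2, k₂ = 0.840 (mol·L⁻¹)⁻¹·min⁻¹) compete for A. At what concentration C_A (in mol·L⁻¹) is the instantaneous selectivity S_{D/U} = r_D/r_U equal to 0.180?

1.82 mol·L⁻¹

S_{D/U} = (k₁/k₂)·C_A^-2 ⇒ C_A = (S·k₂/k₁)^(-0.5).
= (0.180×0.840/0.502)^(-0.5) = (0.3012)^(-0.5) = 1.82 mol·L⁻¹.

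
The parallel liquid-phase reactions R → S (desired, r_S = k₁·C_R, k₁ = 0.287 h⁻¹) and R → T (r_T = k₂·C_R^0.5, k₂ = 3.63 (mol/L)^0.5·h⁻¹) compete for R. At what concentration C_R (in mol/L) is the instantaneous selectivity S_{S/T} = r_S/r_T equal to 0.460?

S_{S/T} = (k₁/k₂)·C_R^0.5 ⇒ C_R = (S·k₂/k₁)^(2).
= (0.460×3.63/0.287)^(2) = (5.818)^(2) = 33.9 mol/L.

33.9 mol/L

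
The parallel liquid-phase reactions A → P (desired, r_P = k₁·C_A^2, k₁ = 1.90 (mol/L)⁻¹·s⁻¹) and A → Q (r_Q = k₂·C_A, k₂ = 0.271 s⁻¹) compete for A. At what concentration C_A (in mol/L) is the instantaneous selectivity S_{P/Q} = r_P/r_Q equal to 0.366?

S_{P/Q} = (k₁/k₂)·C_A ⇒ C_A = S·k₂/k₁.
= 0.366×0.271/1.90 = 0.0522 mol/L.

0.0522 mol/L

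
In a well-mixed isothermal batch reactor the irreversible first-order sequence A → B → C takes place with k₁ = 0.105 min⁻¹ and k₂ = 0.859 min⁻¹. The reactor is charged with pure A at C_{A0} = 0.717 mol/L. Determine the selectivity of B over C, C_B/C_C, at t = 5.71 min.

0.201

The intermediate concentration in a first-order A→B→C sequence is C_B = k₁C_{A0}(e^(−k₁t) − e^(−k₂t))/(k₂−k₁).
e^(−k₁t) = e^(−0.105×5.71) = e^(−0.5996) = 0.5491; e^(−k₂t) = e^(−4.905) = 0.007410.
C_B = 0.105×0.717/(0.859−0.105) × (0.5491−0.007410) = 0.09985×0.5416 = 0.05408 mol/L.
C_A = C_{A0}e^(−k₁t) = 0.3937 mol/L, so C_C = C_{A0}−C_A−C_B = 0.2692 mol/L; C_B/C_C = 0.201.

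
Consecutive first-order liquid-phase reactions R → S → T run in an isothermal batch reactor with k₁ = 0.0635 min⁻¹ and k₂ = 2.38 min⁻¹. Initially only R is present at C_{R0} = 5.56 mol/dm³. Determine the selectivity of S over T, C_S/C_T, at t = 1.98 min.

For first-order series with pure R initially, C_S(t) = k₁C_{R0}/(k₂−k₁)·(e^(−k₁t) − e^(−k₂t)).
e^(−k₁t) = e^(−0.0635×1.98) = e^(−0.1257) = 0.8819; e^(−k₂t) = e^(−4.712) = 0.008983.
C_S = 0.0635×5.56/(2.38−0.0635) × (0.8819−0.008983) = 0.1524×0.8729 = 0.1330 mol/dm³.
C_R = C_{R0}e^(−k₁t) = 4.903 mol/dm³, so C_T = C_{R0}−C_R−C_S = 0.5239 mol/dm³; C_S/C_T = 0.254.

0.254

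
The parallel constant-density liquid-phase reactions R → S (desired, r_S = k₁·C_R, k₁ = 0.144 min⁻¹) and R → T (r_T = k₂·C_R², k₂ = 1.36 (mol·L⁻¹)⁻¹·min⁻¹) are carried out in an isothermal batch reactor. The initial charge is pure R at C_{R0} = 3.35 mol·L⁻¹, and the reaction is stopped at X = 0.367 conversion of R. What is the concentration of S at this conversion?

C_R = C_{R0}(1−X) = 2.121 mol·L⁻¹.
Along a PFR/batch, dC_S/dC_R = −r_S/(r_S+r_T) = −k₁/(k₁+k₂·C_R).
Integrating from C_{R0} to C_R: C_S = (0.144/1.36)·ln[(0.144+1.36·3.35)/(0.144+1.36·2.12)] = 0.1059·ln(4.700/3.028) = 0.04655 mol·L⁻¹.

0.0466 mol·L⁻¹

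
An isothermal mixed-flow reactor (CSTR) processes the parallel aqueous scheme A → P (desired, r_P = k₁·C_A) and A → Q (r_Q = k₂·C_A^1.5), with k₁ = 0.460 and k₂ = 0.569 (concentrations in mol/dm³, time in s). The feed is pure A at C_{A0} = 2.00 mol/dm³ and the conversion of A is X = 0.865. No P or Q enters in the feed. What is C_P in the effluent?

Exit C_A = C_{A0}(1−X) = 2.00×0.135 = 0.2700 mol/dm³.
In a CSTR the entire volume is at exit conditions, so r_P = 0.460×0.2700 = 0.1242 and r_Q = 0.569×0.2700^1.5 = 0.07983.
Fraction of consumed A going to P: r_P/(r_P+r_Q) = 0.6087.
C_P = 0.6087·C_{A0}·X = 0.6087×2.00×0.865 = 1.05 mol/dm³.

1.05 mol/dm³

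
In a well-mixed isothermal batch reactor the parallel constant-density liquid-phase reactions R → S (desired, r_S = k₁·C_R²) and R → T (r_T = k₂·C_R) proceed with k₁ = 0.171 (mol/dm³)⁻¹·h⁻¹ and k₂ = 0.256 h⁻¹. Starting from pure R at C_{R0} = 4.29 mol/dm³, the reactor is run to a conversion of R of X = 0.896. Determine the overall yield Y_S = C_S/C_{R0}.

0.515

C_R = C_{R0}(1−X) = 0.4462 mol/dm³.
Along a PFR/batch, dC_T/dC_R = −r_T/(r_S+r_T) = −k₂/(k₂+k₁·C_R).
Integrating from C_{R0} to C_R: C_T = (0.256/0.171)·ln[(0.256+0.171·4.29)/(0.256+0.171·0.446)] = 1.497·ln(0.9896/0.3323) = 1.634 mol/dm³.
Then C_S = (C_{R0}−C_R) − C_T = 3.844 − 1.634 = 2.210 mol/dm³.
Y_S = C_S/C_{R0} = 2.210/4.29 = 0.515.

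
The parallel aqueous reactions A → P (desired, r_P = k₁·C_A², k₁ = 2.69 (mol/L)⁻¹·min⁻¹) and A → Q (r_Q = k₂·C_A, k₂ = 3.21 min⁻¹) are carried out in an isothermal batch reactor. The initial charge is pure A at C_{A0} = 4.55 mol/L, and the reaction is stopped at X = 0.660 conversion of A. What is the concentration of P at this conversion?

C_A = C_{A0}(1−X) = 1.547 mol/L.
Along a PFR/batch, dC_Q/dC_A = −r_Q/(r_P+r_Q) = −k₂/(k₂+k₁·C_A).
Integrating from C_{A0} to C_A: C_Q = (3.21/2.69)·ln[(3.21+2.69·4.55)/(3.21+2.69·1.55)] = 1.193·ln(15.45/7.371) = 0.8830 mol/L.
Then C_P = (C_{A0}−C_A) − C_Q = 3.003 − 0.8830 = 2.120 mol/L.

2.12 mol/L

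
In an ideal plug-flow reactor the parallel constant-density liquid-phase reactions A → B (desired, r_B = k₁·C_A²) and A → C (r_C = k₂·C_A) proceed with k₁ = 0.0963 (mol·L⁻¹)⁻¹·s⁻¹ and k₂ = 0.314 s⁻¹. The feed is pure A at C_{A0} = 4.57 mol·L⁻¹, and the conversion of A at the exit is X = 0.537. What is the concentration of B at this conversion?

C_A = C_{A0}(1−X) = 2.116 mol·L⁻¹.
Along a PFR/batch, dC_C/dC_A = −r_C/(r_B+r_C) = −k₂/(k₂+k₁·C_A).
Integrating from C_{A0} to C_A: C_C = (0.314/0.0963)·ln[(0.314+0.0963·4.57)/(0.314+0.0963·2.12)] = 3.261·ln(0.7541/0.5178) = 1.226 mol·L⁻¹.
Then C_B = (C_{A0}−C_A) − C_C = 2.454 − 1.226 = 1.228 mol·L⁻¹.

1.23 mol·L⁻¹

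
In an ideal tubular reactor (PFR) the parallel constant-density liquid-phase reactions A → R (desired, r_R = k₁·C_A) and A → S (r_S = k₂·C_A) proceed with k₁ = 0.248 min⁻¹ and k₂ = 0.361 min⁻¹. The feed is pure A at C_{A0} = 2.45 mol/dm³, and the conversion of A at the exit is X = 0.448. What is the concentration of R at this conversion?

C_A = C_{A0}(1−X) = 1.352 mol/dm³.
Both paths are first order in A, so the instantaneous fraction to R is constant: dC_R/d(−C_A) = k₁/(k₁+k₂) = 0.4072.
C_R = 0.4072·(C_{A0}−C_A) = 0.4072×1.098 = 0.447 mol/dm³.

0.447 mol/dm³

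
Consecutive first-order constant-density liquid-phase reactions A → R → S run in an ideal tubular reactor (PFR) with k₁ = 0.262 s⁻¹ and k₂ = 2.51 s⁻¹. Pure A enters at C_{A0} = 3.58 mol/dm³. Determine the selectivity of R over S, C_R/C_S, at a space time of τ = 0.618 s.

For first-order series with pure A initially, C_R(τ) = k₁C_{A0}/(k₂−k₁)·(e^(−k₁τ) − e^(−k₂τ)).
e^(−k₁τ) = e^(−0.262×0.618) = e^(−0.1619) = 0.8505; e^(−k₂τ) = e^(−1.551) = 0.2120.
C_R = 0.262×3.58/(2.51−0.262) × (0.8505−0.2120) = 0.4172×0.6385 = 0.2664 mol/dm³.
C_A = C_{A0}e^(−k₁τ) = 3.045 mol/dm³, so C_S = C_{A0}−C_A−C_R = 0.2687 mol/dm³; C_R/C_S = 0.991.

0.991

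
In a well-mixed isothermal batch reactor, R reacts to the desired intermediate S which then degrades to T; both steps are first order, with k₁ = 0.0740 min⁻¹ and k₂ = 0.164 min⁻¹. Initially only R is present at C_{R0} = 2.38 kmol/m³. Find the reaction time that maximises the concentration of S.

8.84 min

Setting dC_S/dt = 0 gives t_opt = ln(k₂/k₁)/(k₂−k₁).
= ln(0.164/0.0740)/(0.164−0.0740) = ln(2.216)/0.09000 = 0.7958/0.09000 = 8.84 min.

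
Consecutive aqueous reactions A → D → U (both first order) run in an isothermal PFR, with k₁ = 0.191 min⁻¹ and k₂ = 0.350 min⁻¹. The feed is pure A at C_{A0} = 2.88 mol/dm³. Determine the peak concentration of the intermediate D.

At the optimum, C_{D,max}/C_{A0} = (k₁/k₂)^[k₂/(k₂−k₁)].
= (0.191/0.350)^(0.350/(0.350−0.191)) = (0.5457)^(2.201) = 0.2636.
C_{D,max} = 0.2636×2.88 = 0.759 mol/dm³.

0.759 mol/dm³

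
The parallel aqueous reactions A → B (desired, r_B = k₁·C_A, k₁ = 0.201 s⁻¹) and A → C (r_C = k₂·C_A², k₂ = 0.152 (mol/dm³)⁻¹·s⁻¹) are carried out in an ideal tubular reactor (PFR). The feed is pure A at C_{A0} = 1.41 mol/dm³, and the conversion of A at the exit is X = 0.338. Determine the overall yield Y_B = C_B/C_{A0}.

0.180

C_A = C_{A0}(1−X) = 0.9334 mol/dm³.
Along a PFR/batch, dC_B/dC_A = −r_B/(r_B+r_C) = −k₁/(k₁+k₂·C_A).
Integrating from C_{A0} to C_A: C_B = (0.201/0.152)·ln[(0.201+0.152·1.41)/(0.201+0.152·0.933)] = 1.322·ln(0.4153/0.3429) = 0.2535 mol/dm³.
Y_B = C_B/C_{A0} = 0.2535/1.41 = 0.180.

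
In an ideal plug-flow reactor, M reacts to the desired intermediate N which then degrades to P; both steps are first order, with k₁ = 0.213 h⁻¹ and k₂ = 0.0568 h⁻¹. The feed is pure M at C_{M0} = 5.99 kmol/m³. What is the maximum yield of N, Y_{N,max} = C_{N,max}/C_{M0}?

At the optimum, C_{N,max}/C_{M0} = (k₁/k₂)^[k₂/(k₂−k₁)].
= (0.213/0.0568)^(0.0568/(0.0568−0.213)) = (3.750)^(-0.3636) = 0.6184.

0.618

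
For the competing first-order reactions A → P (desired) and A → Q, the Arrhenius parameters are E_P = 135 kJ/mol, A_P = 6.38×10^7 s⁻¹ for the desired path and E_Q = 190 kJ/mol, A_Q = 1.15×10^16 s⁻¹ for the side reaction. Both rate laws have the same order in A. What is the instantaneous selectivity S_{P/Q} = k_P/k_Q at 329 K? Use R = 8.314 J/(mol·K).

k_P/k_Q = (A_P/A_Q)·exp[−(E_P−E_Q)/(RT)] = (A_P/A_Q)·exp[(E_Q−E_P)/(RT)].
(E_Q−E_P)/(RT) = (190−135)×10³/(8.314×329) = 55000/2735 = 20.11.
k_P/k_Q = (6.38×10^7/1.15×10^16)·exp(20.11) = 5.548×10^-9 × 5.402×10^8 = 3.00.

3.00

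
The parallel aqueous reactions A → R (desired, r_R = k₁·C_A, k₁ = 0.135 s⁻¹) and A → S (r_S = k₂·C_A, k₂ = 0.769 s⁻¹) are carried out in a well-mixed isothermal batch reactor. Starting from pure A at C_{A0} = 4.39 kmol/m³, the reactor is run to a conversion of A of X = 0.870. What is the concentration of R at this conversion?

C_A = C_{A0}(1−X) = 0.5707 kmol/m³.
Both paths are first order in A, so the instantaneous fraction to R is constant: dC_R/d(−C_A) = k₁/(k₁+k₂) = 0.1493.
C_R = 0.1493·(C_{A0}−C_A) = 0.1493×3.819 = 0.570 kmol/m³.

0.570 kmol/m³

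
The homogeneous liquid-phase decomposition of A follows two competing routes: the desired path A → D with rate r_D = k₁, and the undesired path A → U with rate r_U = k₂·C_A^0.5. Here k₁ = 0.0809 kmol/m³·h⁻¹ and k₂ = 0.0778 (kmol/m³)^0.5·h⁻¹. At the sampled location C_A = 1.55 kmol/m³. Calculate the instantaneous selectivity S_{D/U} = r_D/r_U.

S_{D/U} = r_D/r_U = (k₁)/(k₂·C_A^0.5) = (k₁/k₂)·C_A^-0.5.
= (0.0809) / (0.0778×1.550^0.5) = 0.08090/0.09686 = 0.835.

0.835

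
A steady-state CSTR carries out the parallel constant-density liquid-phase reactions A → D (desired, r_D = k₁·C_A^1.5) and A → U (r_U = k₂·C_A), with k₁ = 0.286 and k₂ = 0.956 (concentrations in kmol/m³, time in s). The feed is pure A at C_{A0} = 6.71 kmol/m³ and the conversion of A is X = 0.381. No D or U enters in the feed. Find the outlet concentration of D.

Exit C_A = C_{A0}(1−X) = 6.71×0.619 = 4.153 kmol/m³.
In a CSTR the entire volume is at exit conditions, so r_D = 0.286×4.153^1.5 = 2.421 and r_U = 0.956×4.153 = 3.971.
Fraction of consumed A going to D: r_D/(r_D+r_U) = 0.3788.
C_D = 0.3788·C_{A0}·X = 0.3788×6.71×0.381 = 0.968 kmol/m³.

0.968 kmol/m³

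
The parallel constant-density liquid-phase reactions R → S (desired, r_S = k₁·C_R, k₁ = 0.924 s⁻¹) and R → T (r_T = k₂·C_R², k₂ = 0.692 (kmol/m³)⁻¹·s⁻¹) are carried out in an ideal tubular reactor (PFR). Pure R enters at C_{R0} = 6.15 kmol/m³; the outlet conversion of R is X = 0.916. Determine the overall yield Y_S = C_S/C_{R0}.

C_R = C_{R0}(1−X) = 0.5166 kmol/m³.
Along a PFR/batch, dC_S/dC_R = −r_S/(r_S+r_T) = −k₁/(k₁+k₂·C_R).
Integrating from C_{R0} to C_R: C_S = (0.924/0.692)·ln[(0.924+0.692·6.15)/(0.924+0.692·0.517)] = 1.335·ln(5.180/1.281) = 1.865 kmol/m³.
Y_S = C_S/C_{R0} = 1.865/6.15 = 0.303.

0.303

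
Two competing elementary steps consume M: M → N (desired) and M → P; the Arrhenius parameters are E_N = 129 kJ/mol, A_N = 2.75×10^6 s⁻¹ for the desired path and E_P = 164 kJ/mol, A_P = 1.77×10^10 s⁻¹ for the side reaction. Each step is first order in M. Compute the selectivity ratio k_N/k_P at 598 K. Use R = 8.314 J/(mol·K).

Since both paths have the same order in M, the concentration cancels and S_{N/P} = k_N/k_P = (A_N/A_P)·exp[(E_P−E_N)/(RT)].
(E_P−E_N)/(RT) = (164−129)×10³/(8.314×598) = 35000/4972 = 7.040.
k_N/k_P = (2.75×10^6/1.77×10^10)·exp(7.040) = 1.554×10^-4 × 1141 = 0.177.

0.177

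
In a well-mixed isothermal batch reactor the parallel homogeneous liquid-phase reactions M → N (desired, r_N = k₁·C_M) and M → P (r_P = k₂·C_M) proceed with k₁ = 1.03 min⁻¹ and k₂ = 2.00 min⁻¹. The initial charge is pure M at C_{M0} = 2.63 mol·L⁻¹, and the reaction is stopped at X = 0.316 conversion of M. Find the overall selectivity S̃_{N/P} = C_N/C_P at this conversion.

C_M = C_{M0}(1−X) = 1.799 mol·L⁻¹.
Both paths are first order in M, so the instantaneous fraction to N is constant: dC_N/d(−C_M) = k₁/(k₁+k₂) = 0.3399.
C_N = 0.3399·(C_{M0}−C_M) = 0.3399×0.8311 = 0.283 mol·L⁻¹.
C_P = (C_{M0}−C_M)−C_N = 0.5486 mol·L⁻¹; S̃_{N/P} = 0.2825/0.5486 = 0.515.

0.515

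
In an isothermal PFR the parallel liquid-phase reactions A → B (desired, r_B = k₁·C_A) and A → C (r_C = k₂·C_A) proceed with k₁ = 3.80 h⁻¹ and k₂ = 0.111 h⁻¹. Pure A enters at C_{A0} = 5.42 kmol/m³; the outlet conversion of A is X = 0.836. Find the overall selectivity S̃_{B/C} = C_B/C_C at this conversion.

34.2

C_A = C_{A0}(1−X) = 0.8889 kmol/m³.
Both paths are first order in A, so the instantaneous fraction to B is constant: dC_B/d(−C_A) = k₁/(k₁+k₂) = 0.9716.
C_B = 0.9716·(C_{A0}−C_A) = 0.9716×4.531 = 4.40 kmol/m³.
C_C = (C_{A0}−C_A)−C_B = 0.1286 kmol/m³; S̃_{B/C} = 4.403/0.1286 = 34.2.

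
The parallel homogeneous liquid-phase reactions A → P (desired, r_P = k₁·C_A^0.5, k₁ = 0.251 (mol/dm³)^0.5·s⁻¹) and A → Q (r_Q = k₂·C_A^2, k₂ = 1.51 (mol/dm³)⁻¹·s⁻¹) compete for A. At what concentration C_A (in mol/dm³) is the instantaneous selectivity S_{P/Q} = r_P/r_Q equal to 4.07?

0.119 mol/dm³

S_{P/Q} = (k₁/k₂)·C_A^-1.5 ⇒ C_A = (S·k₂/k₁)^(1/(-1.5)).
= (4.07×1.51/0.251)^(-0.6667) = (24.48)^(-0.6667) = 0.119 mol/dm³.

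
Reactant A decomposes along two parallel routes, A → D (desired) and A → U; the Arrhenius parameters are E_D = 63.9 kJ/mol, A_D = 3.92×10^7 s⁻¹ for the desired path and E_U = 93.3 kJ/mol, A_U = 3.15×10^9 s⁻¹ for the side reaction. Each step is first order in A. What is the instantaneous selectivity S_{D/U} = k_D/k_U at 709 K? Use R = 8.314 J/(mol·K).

1.82

With equal orders, S_{D/U} = k_D/k_U = (A_D/A_U)·exp[(E_U−E_D)/(RT)].
(E_U−E_D)/(RT) = (93.3−63.9)×10³/(8.314×709) = 29400/5895 = 4.988.
k_D/k_U = (3.92×10^7/3.15×10^9)·exp(4.988) = 0.01244 × 146.6 = 1.82.
Since E_D < E_U, lowering the temperature improves selectivity toward D.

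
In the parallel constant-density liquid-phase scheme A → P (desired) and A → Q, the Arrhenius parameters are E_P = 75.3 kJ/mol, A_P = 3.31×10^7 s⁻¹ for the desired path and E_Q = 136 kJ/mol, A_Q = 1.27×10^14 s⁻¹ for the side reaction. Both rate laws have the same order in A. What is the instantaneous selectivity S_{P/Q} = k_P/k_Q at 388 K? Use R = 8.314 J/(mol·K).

With equal orders, S_{P/Q} = k_P/k_Q = (A_P/A_Q)·exp[(E_Q−E_P)/(RT)].
(E_Q−E_P)/(RT) = (136−75.3)×10³/(8.314×388) = 60700/3226 = 18.82.
k_P/k_Q = (3.31×10^7/1.27×10^14)·exp(18.82) = 2.606×10^-7 × 1.486×10^8 = 38.7.
Since E_P < E_Q, lowering the temperature improves selectivity toward P.

38.7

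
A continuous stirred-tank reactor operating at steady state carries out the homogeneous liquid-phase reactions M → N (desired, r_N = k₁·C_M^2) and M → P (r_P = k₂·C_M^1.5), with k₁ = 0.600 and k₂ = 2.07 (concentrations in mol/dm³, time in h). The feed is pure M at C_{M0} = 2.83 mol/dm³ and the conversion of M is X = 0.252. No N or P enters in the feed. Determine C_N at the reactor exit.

Exit C_M = C_{M0}(1−X) = 2.83×0.748 = 2.117 mol/dm³.
In a CSTR the entire volume is at exit conditions, so r_N = 0.600×2.117^2 = 2.689 and r_P = 2.07×2.117^1.5 = 6.375.
Fraction of consumed M going to N: r_N/(r_N+r_P) = 0.2966.
C_N = 0.2966·C_{M0}·X = 0.2966×2.83×0.252 = 0.212 mol/dm³.

0.212 mol/dm³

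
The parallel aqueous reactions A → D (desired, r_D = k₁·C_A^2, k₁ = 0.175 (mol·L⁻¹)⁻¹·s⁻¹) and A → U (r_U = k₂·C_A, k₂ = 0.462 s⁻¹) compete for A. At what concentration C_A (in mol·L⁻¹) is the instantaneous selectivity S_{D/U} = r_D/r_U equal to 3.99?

S_{D/U} = (k₁/k₂)·C_A ⇒ C_A = S·k₂/k₁.
= 3.99×0.462/0.175 = 10.5 mol·L⁻¹.

10.5 mol·L⁻¹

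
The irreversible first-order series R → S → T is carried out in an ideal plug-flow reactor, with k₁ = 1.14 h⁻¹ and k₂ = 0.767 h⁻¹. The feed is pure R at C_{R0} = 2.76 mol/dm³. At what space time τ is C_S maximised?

1.06 h

The intermediate peaks when r₁ = r₂, i.e. k₁e^(−k₁τ) = k₂e^(−k₂τ), giving τ_opt = ln(k₂/k₁)/(k₂−k₁).
= ln(0.767/1.14)/(0.767−1.14) = ln(0.6728)/-0.3730 = -0.3963/-0.3730 = 1.06 h.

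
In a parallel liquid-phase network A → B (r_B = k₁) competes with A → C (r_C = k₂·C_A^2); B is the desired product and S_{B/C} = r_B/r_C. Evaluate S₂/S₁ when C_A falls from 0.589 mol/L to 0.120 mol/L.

24.1

S_{B/C} = (k₁/k₂)·C_A^-2, so S₂/S₁ = (C_{A,2}/C_{A,1})^-2.
= (0.120/0.589)^(-2) = (0.2037)^(-2) = 24.1.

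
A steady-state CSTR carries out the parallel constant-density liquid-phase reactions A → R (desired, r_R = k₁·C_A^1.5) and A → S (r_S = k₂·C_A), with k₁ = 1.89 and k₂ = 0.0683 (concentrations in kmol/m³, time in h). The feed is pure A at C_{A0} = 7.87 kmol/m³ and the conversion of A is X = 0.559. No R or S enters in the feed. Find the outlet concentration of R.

4.32 kmol/m³

Exit C_A = C_{A0}(1−X) = 7.87×0.441 = 3.471 kmol/m³.
A CSTR operates uniformly at the exit composition, giving r_R = 12.22 and r_S = 0.2370 (each k·C_A^n at C_A = 3.471).
Fraction of consumed A going to R: r_R/(r_R+r_S) = 0.9810.
C_R = 0.9810·C_{A0}·X = 0.9810×7.87×0.559 = 4.32 kmol/m³.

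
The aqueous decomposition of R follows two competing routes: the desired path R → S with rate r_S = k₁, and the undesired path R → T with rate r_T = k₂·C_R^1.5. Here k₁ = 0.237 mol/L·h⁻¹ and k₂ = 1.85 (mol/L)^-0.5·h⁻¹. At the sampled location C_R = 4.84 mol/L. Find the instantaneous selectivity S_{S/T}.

S_{S/T} = r_S/r_T = (k₁)/(k₂·C_R^1.5) = (k₁/k₂)·C_R^-1.5.
= (0.237) / (1.85×4.840^1.5) = 0.2370/19.70 = 0.0120.

0.0120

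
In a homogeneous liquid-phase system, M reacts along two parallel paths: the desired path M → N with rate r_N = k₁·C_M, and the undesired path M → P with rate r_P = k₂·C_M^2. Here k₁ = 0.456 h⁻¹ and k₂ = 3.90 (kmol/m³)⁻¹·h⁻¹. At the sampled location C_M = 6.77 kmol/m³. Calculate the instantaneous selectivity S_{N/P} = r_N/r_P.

S_{N/P} = r_N/r_P = (k₁·C_M)/(k₂·C_M^2) = (k₁/k₂)·C_M⁻¹.
= (0.456×6.770) / (3.90×6.770^2) = 3.087/178.7 = 0.0173.

0.0173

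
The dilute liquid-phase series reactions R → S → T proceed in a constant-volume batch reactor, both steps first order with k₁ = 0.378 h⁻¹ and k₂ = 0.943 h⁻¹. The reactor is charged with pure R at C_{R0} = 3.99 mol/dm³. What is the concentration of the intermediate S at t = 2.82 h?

0.732 mol/dm³

Solving the coupled first-order balances gives C_S(t) = [k₁/(k₂−k₁)]·C_{R0}·(e^(−k₁t) − e^(−k₂t)).
e^(−k₁t) = e^(−0.378×2.82) = e^(−1.066) = 0.3444; e^(−k₂t) = e^(−2.659) = 0.07000.
C_S = 0.378×3.99/(0.943−0.378) × (0.3444−0.07000) = 2.669×0.2744 = 0.7325 mol/dm³.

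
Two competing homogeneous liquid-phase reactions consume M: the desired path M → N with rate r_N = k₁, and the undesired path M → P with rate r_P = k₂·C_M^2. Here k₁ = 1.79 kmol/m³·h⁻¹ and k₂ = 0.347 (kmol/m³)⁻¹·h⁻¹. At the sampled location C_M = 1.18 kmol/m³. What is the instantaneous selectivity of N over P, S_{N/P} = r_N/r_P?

3.70

S_{N/P} = r_N/r_P = (k₁)/(k₂·C_M^2) = (k₁/k₂)·C_M^-2.
= (1.79) / (0.347×1.180^2) = 1.790/0.4832 = 3.70.
The undesired path is higher order in M, so low C_M (CSTR or dilute feed) favours N.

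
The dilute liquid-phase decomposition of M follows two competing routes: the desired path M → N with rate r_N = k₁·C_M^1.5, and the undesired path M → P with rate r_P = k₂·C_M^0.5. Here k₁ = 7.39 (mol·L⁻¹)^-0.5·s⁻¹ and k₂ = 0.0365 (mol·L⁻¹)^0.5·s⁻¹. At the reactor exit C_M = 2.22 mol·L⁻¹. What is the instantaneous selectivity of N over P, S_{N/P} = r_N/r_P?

449

S_{N/P} = r_N/r_P = (k₁·C_M^1.5)/(k₂·C_M^0.5) = (k₁/k₂)·C_M.
= (7.39×2.220^1.5) / (0.0365×2.220^0.5) = 24.44/0.05438 = 449.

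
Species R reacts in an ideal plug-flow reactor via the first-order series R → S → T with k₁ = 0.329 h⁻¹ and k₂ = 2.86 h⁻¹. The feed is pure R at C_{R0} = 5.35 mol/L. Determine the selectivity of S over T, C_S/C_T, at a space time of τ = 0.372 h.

1.56

The intermediate concentration in a first-order A→B→C sequence is C_S = k₁C_{R0}(e^(−k₁τ) − e^(−k₂τ))/(k₂−k₁).
e^(−k₁τ) = e^(−0.329×0.372) = e^(−0.1224) = 0.8848; e^(−k₂τ) = e^(−1.064) = 0.3451.
C_S = 0.329×5.35/(2.86−0.329) × (0.8848−0.3451) = 0.6954×0.5397 = 0.3753 mol/L.
C_R = C_{R0}e^(−k₁τ) = 4.734 mol/L, so C_T = C_{R0}−C_R−C_S = 0.2410 mol/L; C_S/C_T = 1.56.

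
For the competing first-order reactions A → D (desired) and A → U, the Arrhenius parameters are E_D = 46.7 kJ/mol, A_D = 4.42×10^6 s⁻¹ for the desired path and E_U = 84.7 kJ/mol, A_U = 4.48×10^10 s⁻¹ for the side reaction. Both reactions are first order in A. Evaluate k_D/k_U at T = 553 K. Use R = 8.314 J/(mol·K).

0.383

Since both paths have the same order in A, the concentration cancels and S_{D/U} = k_D/k_U = (A_D/A_U)·exp[(E_U−E_D)/(RT)].
(E_U−E_D)/(RT) = (84.7−46.7)×10³/(8.314×553) = 38000/4598 = 8.265.
k_D/k_U = (4.42×10^6/4.48×10^10)·exp(8.265) = 9.866×10^-5 × 3886 = 0.383.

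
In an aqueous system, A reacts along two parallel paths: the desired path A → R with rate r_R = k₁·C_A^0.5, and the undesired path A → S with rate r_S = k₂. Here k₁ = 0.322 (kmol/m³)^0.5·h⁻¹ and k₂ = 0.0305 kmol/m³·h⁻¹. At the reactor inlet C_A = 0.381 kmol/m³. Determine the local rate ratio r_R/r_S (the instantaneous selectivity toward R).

6.52

S_{R/S} = r_R/r_S = (k₁·C_A^0.5)/(k₂) = (k₁/k₂)·C_A^0.5.
= (0.322×0.3810^0.5) / (0.0305) = 0.1988/0.03050 = 6.52.
Since the desired path is higher order in A, keeping C_A high (PFR or concentrated feed) favours R.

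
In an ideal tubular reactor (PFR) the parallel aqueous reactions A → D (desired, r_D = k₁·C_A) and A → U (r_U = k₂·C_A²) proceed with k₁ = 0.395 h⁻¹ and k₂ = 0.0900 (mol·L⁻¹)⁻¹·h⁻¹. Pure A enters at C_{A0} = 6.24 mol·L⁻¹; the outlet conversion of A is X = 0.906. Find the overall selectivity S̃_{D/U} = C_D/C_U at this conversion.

1.43

C_A = C_{A0}(1−X) = 0.5866 mol·L⁻¹.
Along a PFR/batch, dC_D/dC_A = −r_D/(r_D+r_U) = −k₁/(k₁+k₂·C_A).
Integrating from C_{A0} to C_A: C_D = (0.395/0.0900)·ln[(0.395+0.0900·6.24)/(0.395+0.0900·0.587)] = 4.389·ln(0.9566/0.4478) = 3.331 mol·L⁻¹.
C_U = (C_{A0}−C_A)−C_D = 2.322 mol·L⁻¹; S̃_{D/U} = 3.331/2.322 = 1.43.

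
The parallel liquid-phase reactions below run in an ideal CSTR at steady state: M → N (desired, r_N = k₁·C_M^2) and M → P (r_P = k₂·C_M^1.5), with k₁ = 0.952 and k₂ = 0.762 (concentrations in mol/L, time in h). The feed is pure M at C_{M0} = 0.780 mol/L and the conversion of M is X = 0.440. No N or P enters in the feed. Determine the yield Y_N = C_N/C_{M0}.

0.199

Exit C_M = C_{M0}(1−X) = 0.780×0.560 = 0.4368 mol/L.
Rates in a CSTR are evaluated at the outlet concentration: r_N = 0.952×0.4368^2 = 0.1816, r_P = 0.762×0.4368^1.5 = 0.2200.
Fraction of consumed M going to N: r_N/(r_N+r_P) = 0.4523.
C_N = 0.4523·C_{M0}·X = 0.4523×0.780×0.440 = 0.155 mol/L; Y_N = C_N/C_{M0} = 0.199.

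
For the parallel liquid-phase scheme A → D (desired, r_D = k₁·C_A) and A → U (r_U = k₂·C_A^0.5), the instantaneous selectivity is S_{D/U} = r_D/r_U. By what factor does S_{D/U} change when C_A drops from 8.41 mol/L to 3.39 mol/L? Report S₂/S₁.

0.635

S_{D/U} = (k₁/k₂)·C_A^0.5, so S₂/S₁ = (C_{A,2}/C_{A,1})^0.5.
= (3.39/8.41)^0.5 = (0.4031)^0.5 = 0.635.
Selectivity toward D falls as C_A falls — high-concentration operation is favoured.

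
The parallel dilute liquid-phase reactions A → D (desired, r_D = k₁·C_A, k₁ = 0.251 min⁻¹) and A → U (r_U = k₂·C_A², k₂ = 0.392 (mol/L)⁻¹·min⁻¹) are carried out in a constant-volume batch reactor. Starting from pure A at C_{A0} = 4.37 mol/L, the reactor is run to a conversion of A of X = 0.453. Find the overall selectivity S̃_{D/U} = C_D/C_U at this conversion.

0.194

C_A = C_{A0}(1−X) = 2.390 mol/L.
Along a PFR/batch, dC_D/dC_A = −r_D/(r_D+r_U) = −k₁/(k₁+k₂·C_A).
Integrating from C_{A0} to C_A: C_D = (0.251/0.392)·ln[(0.251+0.392·4.37)/(0.251+0.392·2.39)] = 0.6403·ln(1.964/1.188) = 0.3219 mol/L.
C_U = (C_{A0}−C_A)−C_D = 1.658 mol/L; S̃_{D/U} = 0.3219/1.658 = 0.194.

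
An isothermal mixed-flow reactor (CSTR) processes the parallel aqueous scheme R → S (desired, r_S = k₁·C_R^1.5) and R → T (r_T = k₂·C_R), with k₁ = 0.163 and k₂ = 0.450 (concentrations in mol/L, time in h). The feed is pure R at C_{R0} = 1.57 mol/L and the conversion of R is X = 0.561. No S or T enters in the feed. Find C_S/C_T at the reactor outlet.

Exit C_R = C_{R0}(1−X) = 1.57×0.439 = 0.6892 mol/L.
In a CSTR the entire volume is at exit conditions, so r_S = 0.163×0.6892^1.5 = 0.09327 and r_T = 0.450×0.6892 = 0.3102.
Overall selectivity = C_S/C_T = r_Sτ/(r_Tτ) = r_S/r_T = 0.301.

0.301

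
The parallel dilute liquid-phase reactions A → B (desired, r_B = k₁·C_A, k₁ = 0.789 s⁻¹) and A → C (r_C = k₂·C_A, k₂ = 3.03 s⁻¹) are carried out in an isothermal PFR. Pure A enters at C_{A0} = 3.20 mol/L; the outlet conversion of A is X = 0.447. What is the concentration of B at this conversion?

0.296 mol/L

C_A = C_{A0}(1−X) = 1.770 mol/L.
Both paths are first order in A, so the instantaneous fraction to B is constant: dC_B/d(−C_A) = k₁/(k₁+k₂) = 0.2066.
C_B = 0.2066·(C_{A0}−C_A) = 0.2066×1.430 = 0.296 mol/L.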